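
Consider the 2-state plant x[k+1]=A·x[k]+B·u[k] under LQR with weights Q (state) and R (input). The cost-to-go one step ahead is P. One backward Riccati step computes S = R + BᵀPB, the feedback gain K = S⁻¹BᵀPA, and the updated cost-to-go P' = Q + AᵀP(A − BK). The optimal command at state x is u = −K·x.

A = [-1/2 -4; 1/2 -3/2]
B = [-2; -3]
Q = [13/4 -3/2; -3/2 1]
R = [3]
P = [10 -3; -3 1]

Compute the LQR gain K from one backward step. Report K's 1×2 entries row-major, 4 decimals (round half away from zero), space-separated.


BᵀP = [-11.0000 3.0000]
S = R + BᵀPB = [3] + [13.0000] = [16.0000]
BᵀPA = [7.0000 39.5000]
K = S⁻¹·BᵀPA = [0.4375 2.4688]
A−BK = [0.3750 0.9375; 1.8125 5.9063]
AᵀP(A−BK) = [1.1875 5.7188; 5.7188 28.7344]
P' = Q + AᵀP(A−BK) = [4.4375 4.2188; 4.2188 29.7344]
tr(P') = 34.1719

0.4375 2.4688


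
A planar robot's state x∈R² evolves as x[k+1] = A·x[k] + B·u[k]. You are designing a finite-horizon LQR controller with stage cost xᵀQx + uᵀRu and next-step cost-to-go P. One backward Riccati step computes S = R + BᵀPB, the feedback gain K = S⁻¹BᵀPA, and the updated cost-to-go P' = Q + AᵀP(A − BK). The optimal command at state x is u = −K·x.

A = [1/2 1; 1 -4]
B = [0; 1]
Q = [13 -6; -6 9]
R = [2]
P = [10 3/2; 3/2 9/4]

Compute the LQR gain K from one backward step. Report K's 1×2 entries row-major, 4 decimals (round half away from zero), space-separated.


0.7059 -1.7647

BᵀP = [1.5000 2.2500]
S = R + BᵀPB = [2] + [2.2500] = [4.2500]
BᵀPA = [3.0000 -7.5000]
K = S⁻¹·BᵀPA = [0.7059 -1.7647]
A−BK = [0.5000 1.0000; 0.2941 -2.2353]
AᵀP(A−BK) = [4.1324 -0.2059; -0.2059 20.7647]
P' = Q + AᵀP(A−BK) = [17.1324 -6.2059; -6.2059 29.7647]
tr(P') = 46.8971


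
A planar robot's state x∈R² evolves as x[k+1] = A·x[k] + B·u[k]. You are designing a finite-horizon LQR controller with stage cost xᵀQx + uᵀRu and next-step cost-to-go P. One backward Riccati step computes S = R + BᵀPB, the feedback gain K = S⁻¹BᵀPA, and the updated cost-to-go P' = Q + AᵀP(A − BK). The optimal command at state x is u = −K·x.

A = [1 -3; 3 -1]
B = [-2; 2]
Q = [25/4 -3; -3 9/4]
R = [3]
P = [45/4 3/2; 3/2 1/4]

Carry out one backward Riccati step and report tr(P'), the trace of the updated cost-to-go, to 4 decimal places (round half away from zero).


BᵀP = [-19.5000 -2.5000]
S = R + BᵀPB = [3] + [34.0000] = [37.0000]
BᵀPA = [-27.0000 61.0000]
K = S⁻¹·BᵀPA = [-0.7297 1.6486]
A−BK = [-0.4595 0.2973; 4.4595 -4.2973]
AᵀP(A−BK) = [2.7973 -4.9865; -4.9865 9.9324]
P' = Q + AᵀP(A−BK) = [9.0473 -7.9865; -7.9865 12.1824]
tr(P') = 21.2297

21.2297


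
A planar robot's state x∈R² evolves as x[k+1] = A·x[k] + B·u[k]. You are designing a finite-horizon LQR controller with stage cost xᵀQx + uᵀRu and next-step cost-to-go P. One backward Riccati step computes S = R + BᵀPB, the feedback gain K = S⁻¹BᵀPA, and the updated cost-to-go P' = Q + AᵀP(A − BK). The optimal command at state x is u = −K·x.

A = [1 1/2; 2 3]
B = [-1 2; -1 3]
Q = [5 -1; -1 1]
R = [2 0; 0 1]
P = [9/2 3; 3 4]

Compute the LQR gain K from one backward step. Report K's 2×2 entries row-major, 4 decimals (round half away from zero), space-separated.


BᵀP = [-7.5000 -7.0000; 18.0000 18.0000]
S = R + BᵀPB = [2 0; 0 1] + [14.5000 -36.0000; -36.0000 90.0000] = [16.5000 -36.0000; -36.0000 91.0000]
BᵀPA = [-21.5000 -24.7500; 54.0000 63.0000]
K = S⁻¹·BᵀPA = [-0.0608 0.0766; 0.5693 0.7226]
A−BK = [-0.1995 -0.8686; 0.2311 0.9088]
AᵀP(A−BK) = [0.4477 0.8759; 0.8759 2.4964]
P' = Q + AᵀP(A−BK) = [5.4477 -0.1241; -0.1241 3.4964]
tr(P') = 8.9440

-0.0608 0.0766 0.5693 0.7226


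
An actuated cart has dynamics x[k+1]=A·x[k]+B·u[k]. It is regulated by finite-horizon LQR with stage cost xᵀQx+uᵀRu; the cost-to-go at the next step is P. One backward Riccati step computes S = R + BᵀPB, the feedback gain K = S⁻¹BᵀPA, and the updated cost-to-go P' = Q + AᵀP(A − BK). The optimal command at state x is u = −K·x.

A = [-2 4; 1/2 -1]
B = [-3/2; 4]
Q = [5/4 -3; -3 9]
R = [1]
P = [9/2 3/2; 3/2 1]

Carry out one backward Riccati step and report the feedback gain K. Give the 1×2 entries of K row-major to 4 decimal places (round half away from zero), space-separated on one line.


0.2603 -0.5205

BᵀP = [-0.7500 1.7500]
S = R + BᵀPB = [1] + [8.1250] = [9.1250]
BᵀPA = [2.3750 -4.7500]
K = S⁻¹·BᵀPA = [0.2603 -0.5205]
A−BK = [-1.6096 3.2192; -0.5411 1.0822]
AᵀP(A−BK) = [14.6318 -29.2637; -29.2637 58.5274]
P' = Q + AᵀP(A−BK) = [15.8818 -32.2637; -32.2637 67.5274]
tr(P') = 83.4092


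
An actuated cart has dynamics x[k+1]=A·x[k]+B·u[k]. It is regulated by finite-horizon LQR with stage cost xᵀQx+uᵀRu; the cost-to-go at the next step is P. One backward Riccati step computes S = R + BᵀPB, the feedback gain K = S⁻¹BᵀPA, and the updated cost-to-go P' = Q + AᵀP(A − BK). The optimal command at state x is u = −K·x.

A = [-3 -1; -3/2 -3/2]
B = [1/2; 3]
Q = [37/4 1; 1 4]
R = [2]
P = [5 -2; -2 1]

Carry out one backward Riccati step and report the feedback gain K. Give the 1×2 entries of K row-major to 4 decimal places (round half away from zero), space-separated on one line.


BᵀP = [-3.5000 2.0000]
S = R + BᵀPB = [2] + [4.2500] = [6.2500]
BᵀPA = [7.5000 0.5000]
K = S⁻¹·BᵀPA = [1.2000 0.0800]
A−BK = [-3.6000 -1.0400; -5.1000 -1.7400]
AᵀP(A−BK) = [20.2500 4.6500; 4.6500 1.2100]
P' = Q + AᵀP(A−BK) = [29.5000 5.6500; 5.6500 5.2100]
tr(P') = 34.7100

1.2000 0.0800


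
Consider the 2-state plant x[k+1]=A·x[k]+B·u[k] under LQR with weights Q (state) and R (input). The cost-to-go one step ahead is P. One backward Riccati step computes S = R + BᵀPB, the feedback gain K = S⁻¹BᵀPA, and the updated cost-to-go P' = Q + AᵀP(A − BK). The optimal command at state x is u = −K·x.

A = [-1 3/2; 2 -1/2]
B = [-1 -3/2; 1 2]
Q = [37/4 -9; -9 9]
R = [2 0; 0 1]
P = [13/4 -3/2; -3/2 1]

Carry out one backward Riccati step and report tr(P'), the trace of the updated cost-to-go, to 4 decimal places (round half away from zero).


BᵀP = [-4.7500 2.5000; -7.8750 4.2500]
S = R + BᵀPB = [2 0; 0 1] + [7.2500 12.1250; 12.1250 20.3125] = [9.2500 12.1250; 12.1250 21.3125]
BᵀPA = [9.7500 -8.3750; 16.3750 -13.9375]
K = S⁻¹·BᵀPA = [0.1845 -0.1895; 0.6633 -0.5461]
A−BK = [0.1796 0.4913; 0.4888 0.7818]
AᵀP(A−BK) = [0.5885 -0.3342; -0.3342 0.6135]
P' = Q + AᵀP(A−BK) = [9.8385 -9.3342; -9.3342 9.6135]
tr(P') = 19.4520

19.4520


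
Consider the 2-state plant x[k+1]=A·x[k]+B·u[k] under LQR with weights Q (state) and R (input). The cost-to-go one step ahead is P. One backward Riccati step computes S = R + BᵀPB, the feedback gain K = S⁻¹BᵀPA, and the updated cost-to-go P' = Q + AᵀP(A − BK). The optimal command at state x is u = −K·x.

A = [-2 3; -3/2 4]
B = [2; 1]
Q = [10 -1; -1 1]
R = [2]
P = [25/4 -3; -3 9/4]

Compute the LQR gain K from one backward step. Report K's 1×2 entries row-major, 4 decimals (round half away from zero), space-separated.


BᵀP = [9.5000 -3.7500]
S = R + BᵀPB = [2] + [15.2500] = [17.2500]
BᵀPA = [-13.3750 13.5000]
K = S⁻¹·BᵀPA = [-0.7754 0.7826]
A−BK = [-0.4493 1.4348; -0.7246 3.2174]
AᵀP(A−BK) = [1.6920 -3.0326; -3.0326 9.6848]
P' = Q + AᵀP(A−BK) = [11.6920 -4.0326; -4.0326 10.6848]
tr(P') = 22.3768

-0.7754 0.7826


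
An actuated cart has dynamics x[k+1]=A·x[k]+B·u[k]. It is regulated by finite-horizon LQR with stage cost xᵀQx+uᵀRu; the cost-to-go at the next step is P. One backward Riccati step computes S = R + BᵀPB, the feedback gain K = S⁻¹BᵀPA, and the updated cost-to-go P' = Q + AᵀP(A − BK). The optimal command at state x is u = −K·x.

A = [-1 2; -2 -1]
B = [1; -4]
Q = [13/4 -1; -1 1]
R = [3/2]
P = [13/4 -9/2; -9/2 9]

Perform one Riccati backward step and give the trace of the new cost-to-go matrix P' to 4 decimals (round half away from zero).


BᵀP = [21.2500 -40.5000]
S = R + BᵀPB = [3/2] + [183.2500] = [184.7500]
BᵀPA = [59.7500 83.0000]
K = S⁻¹·BᵀPA = [0.3234 0.4493]
A−BK = [-1.3234 1.5507; -0.7064 0.7970]
AᵀP(A−BK) = [1.9263 -1.8430; -1.8430 2.7118]
P' = Q + AᵀP(A−BK) = [5.1763 -2.8430; -2.8430 3.7118]
tr(P') = 8.8880

8.8880


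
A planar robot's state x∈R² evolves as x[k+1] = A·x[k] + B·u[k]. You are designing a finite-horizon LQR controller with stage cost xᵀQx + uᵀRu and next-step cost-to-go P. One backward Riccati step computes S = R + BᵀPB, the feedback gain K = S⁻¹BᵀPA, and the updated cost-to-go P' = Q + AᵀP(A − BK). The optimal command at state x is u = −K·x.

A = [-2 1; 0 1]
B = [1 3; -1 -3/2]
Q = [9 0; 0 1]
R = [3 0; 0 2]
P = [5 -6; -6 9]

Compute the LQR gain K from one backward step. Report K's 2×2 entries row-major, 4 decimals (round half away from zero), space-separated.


-0.0080 -0.1577 -0.3922 0.0103

BᵀP = [11.0000 -15.0000; 24.0000 -31.5000]
S = R + BᵀPB = [3 0; 0 2] + [26.0000 55.5000; 55.5000 119.2500] = [29.0000 55.5000; 55.5000 121.2500]
BᵀPA = [-22.0000 -4.0000; -48.0000 -7.5000]
K = S⁻¹·BᵀPA = [-0.0080 -0.1577; -0.3922 0.0103]
A−BK = [-0.8154 1.1267; -0.5963 0.8578]
AᵀP(A−BK) = [0.9977 -0.9736; -0.9736 1.4467]
P' = Q + AᵀP(A−BK) = [9.9977 -0.9736; -0.9736 2.4467]
tr(P') = 12.4444


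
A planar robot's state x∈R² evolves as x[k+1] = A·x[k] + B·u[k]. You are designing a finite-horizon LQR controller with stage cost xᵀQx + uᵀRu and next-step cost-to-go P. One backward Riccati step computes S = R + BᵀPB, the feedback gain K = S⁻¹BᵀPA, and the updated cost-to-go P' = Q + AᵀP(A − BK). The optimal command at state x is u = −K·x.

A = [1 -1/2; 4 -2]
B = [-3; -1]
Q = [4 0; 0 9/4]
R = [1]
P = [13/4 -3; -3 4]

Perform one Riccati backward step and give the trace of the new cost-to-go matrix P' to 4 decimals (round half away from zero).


BᵀP = [-6.7500 5.0000]
S = R + BᵀPB = [1] + [15.2500] = [16.2500]
BᵀPA = [13.2500 -6.6250]
K = S⁻¹·BᵀPA = [0.8154 -0.4077]
A−BK = [3.4462 -1.7231; 4.8154 -2.4077]
AᵀP(A−BK) = [32.4462 -16.2231; -16.2231 8.1115]
P' = Q + AᵀP(A−BK) = [36.4462 -16.2231; -16.2231 10.3615]
tr(P') = 46.8077

46.8077


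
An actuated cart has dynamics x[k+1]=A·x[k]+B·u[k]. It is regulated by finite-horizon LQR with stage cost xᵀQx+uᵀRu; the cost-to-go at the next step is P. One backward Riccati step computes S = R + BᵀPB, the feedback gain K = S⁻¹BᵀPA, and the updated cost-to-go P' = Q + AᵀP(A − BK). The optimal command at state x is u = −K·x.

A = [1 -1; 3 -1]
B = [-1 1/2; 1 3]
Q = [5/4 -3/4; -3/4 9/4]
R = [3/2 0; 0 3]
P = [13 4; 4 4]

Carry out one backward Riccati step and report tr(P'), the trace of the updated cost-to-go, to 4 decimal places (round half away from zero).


BᵀP = [-9.0000 0.0000; 18.5000 14.0000]
S = R + BᵀPB = [3/2 0; 0 3] + [9.0000 -4.5000; -4.5000 51.2500] = [10.5000 -4.5000; -4.5000 54.2500]
BᵀPA = [-9.0000 9.0000; 60.5000 -32.5000]
K = S⁻¹·BᵀPA = [-0.3932 0.6225; 1.0826 -0.5474]
A−BK = [0.0655 -0.1038; 0.1454 0.0198]
AᵀP(A−BK) = [3.9645 -2.2771; -2.2771 1.6055]
P' = Q + AᵀP(A−BK) = [5.2145 -3.0271; -3.0271 3.8555]
tr(P') = 9.0700

9.0700


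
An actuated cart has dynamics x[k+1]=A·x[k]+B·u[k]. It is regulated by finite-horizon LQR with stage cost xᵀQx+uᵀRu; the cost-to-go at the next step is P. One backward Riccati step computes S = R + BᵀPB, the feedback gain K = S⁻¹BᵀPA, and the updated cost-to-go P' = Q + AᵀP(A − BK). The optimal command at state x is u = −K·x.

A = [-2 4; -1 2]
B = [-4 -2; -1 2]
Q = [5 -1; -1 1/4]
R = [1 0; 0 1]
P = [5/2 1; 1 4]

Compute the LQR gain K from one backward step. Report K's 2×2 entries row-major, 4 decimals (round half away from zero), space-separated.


BᵀP = [-11.0000 -8.0000; -3.0000 6.0000]
S = R + BᵀPB = [1 0; 0 1] + [52.0000 6.0000; 6.0000 18.0000] = [53.0000 6.0000; 6.0000 19.0000]
BᵀPA = [30.0000 -60.0000; 0.0000 0.0000]
K = S⁻¹·BᵀPA = [0.5870 -1.1740; -0.1854 0.3708]
A−BK = [-0.0227 0.0453; -0.0422 0.0844]
AᵀP(A−BK) = [0.3893 -0.7786; -0.7786 1.5572]
P' = Q + AᵀP(A−BK) = [5.3893 -1.7786; -1.7786 1.8072]
tr(P') = 7.1964

0.5870 -1.1740 -0.1854 0.3708


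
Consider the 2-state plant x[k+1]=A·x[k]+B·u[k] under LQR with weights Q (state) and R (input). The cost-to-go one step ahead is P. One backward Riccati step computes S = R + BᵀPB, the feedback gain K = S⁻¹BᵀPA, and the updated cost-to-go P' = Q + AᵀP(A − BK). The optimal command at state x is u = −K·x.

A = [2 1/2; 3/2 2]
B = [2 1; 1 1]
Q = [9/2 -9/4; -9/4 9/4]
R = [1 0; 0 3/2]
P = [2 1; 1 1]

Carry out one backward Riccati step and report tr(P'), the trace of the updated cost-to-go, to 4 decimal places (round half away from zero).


8.8426

BᵀP = [5.0000 3.0000; 3.0000 2.0000]
S = R + BᵀPB = [1 0; 0 3/2] + [13.0000 8.0000; 8.0000 5.0000] = [14.0000 8.0000; 8.0000 6.5000]
BᵀPA = [14.5000 8.5000; 9.0000 5.5000]
K = S⁻¹·BᵀPA = [0.8241 0.4167; 0.3704 0.3333]
A−BK = [-0.0185 -0.6667; 0.3056 1.2500]
AᵀP(A−BK) = [0.9676 0.7083; 0.7083 1.1250]
P' = Q + AᵀP(A−BK) = [5.4676 -1.5417; -1.5417 3.3750]
tr(P') = 8.8426


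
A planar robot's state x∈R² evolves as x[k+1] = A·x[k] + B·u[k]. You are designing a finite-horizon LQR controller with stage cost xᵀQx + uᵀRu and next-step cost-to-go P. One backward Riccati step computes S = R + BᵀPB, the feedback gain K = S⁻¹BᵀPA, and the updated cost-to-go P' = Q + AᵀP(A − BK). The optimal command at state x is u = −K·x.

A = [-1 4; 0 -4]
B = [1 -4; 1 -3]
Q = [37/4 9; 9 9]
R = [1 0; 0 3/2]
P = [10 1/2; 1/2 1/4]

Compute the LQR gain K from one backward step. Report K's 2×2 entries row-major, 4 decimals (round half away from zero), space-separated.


BᵀP = [10.5000 0.7500; -41.5000 -2.7500]
S = R + BᵀPB = [1 0; 0 3/2] + [11.2500 -44.2500; -44.2500 174.2500] = [12.2500 -44.2500; -44.2500 175.7500]
BᵀPA = [-10.5000 39.0000; 41.5000 -155.0000]
K = S⁻¹·BᵀPA = [-0.0462 -0.0231; 0.2245 -0.8877]
A−BK = [-0.0558 0.4721; 0.7197 -6.6402]
AᵀP(A−BK) = [0.1982 -1.4009; -1.4009 11.2996]
P' = Q + AᵀP(A−BK) = [9.4482 7.5991; 7.5991 20.2996]
tr(P') = 29.7478

-0.0462 -0.0231 0.2245 -0.8877


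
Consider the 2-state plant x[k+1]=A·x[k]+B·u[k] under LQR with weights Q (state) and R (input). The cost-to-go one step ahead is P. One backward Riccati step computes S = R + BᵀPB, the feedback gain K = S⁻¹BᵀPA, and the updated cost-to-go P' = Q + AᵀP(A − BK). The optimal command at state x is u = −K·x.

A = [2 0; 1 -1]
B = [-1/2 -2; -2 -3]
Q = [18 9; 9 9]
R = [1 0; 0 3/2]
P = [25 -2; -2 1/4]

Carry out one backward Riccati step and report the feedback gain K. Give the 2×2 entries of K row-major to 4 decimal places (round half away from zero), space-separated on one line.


BᵀP = [-8.5000 0.5000; -44.0000 3.2500]
S = R + BᵀPB = [1 0; 0 3/2] + [3.2500 15.5000; 15.5000 78.2500] = [4.2500 15.5000; 15.5000 79.7500]
BᵀPA = [-16.5000 -0.5000; -84.7500 -3.2500]
K = S⁻¹·BᵀPA = [-0.0228 0.1064; -1.0583 -0.0614]
A−BK = [-0.1279 -0.0697; -2.2204 -0.9715]
AᵀP(A−BK) = [2.1859 0.2992; 0.2992 0.1035]
P' = Q + AᵀP(A−BK) = [20.1859 9.2992; 9.2992 9.1035]
tr(P') = 29.2894

-0.0228 0.1064 -1.0583 -0.0614


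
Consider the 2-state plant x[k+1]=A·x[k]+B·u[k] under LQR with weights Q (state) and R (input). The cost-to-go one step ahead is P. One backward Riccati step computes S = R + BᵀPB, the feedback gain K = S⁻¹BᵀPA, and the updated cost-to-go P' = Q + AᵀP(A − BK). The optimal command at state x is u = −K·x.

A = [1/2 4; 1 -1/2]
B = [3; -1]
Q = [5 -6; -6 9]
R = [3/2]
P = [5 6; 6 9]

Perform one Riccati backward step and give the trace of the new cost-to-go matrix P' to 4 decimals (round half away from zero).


28.2692

BᵀP = [9.0000 9.0000]
S = R + BᵀPB = [3/2] + [18.0000] = [19.5000]
BᵀPA = [13.5000 31.5000]
K = S⁻¹·BᵀPA = [0.6923 1.6154]
A−BK = [-1.5769 -0.8462; 1.6923 1.1154]
AᵀP(A−BK) = [6.9038 6.1923; 6.1923 7.3654]
P' = Q + AᵀP(A−BK) = [11.9038 0.1923; 0.1923 16.3654]
tr(P') = 28.2692


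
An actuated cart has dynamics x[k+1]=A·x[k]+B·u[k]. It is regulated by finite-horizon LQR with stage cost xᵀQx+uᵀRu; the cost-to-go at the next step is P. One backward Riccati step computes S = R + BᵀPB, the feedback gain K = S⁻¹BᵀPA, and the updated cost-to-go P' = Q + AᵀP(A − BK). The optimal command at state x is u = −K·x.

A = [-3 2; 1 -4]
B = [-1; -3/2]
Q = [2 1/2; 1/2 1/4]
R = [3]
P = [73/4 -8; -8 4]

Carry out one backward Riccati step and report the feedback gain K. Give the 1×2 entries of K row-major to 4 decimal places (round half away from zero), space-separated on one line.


BᵀP = [-6.2500 2.0000]
S = R + BᵀPB = [3] + [3.2500] = [6.2500]
BᵀPA = [20.7500 -20.5000]
K = S⁻¹·BᵀPA = [3.3200 -3.2800]
A−BK = [0.3200 -1.2800; 5.9800 -8.9200]
AᵀP(A−BK) = [147.3600 -169.4400; -169.4400 197.7600]
P' = Q + AᵀP(A−BK) = [149.3600 -168.9400; -168.9400 198.0100]
tr(P') = 347.3700

3.3200 -3.2800


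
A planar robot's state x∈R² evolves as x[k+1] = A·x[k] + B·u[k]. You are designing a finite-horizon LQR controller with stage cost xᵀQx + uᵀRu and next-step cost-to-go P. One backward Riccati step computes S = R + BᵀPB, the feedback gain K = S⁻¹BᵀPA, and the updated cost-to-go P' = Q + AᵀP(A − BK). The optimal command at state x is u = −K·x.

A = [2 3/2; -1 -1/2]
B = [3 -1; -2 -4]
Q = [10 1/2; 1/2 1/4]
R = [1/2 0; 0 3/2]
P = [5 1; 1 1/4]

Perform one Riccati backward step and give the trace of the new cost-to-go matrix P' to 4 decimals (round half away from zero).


BᵀP = [13.0000 2.5000; -9.0000 -2.0000]
S = R + BᵀPB = [1/2 0; 0 3/2] + [34.0000 -23.0000; -23.0000 17.0000] = [34.5000 -23.0000; -23.0000 18.5000]
BᵀPA = [23.5000 18.2500; -16.0000 -12.5000]
K = S⁻¹·BᵀPA = [0.6110 0.4588; -0.1053 -0.1053]
A−BK = [0.0618 0.0183; -0.1991 -0.0034]
AᵀP(A−BK) = [0.2077 0.1588; 0.1588 0.1234]
P' = Q + AᵀP(A−BK) = [10.2077 0.6588; 0.6588 0.3734]
tr(P') = 10.5811

10.5811


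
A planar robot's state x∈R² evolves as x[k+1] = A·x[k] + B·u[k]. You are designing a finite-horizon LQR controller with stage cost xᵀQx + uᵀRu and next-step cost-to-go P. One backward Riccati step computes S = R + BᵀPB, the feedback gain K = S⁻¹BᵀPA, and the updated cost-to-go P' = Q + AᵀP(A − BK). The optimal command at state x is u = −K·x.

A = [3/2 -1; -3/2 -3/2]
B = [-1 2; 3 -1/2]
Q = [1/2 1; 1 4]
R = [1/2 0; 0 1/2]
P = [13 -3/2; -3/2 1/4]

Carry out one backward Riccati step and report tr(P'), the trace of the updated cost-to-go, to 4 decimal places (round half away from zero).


BᵀP = [-17.5000 2.2500; 26.7500 -3.1250]
S = R + BᵀPB = [1/2 0; 0 1/2] + [24.2500 -36.1250; -36.1250 55.0625] = [24.7500 -36.1250; -36.1250 55.5625]
BᵀPA = [-29.6250 14.1250; 44.8125 -22.0625]
K = S⁻¹·BᵀPA = [-0.3875 -0.1737; 0.5546 -0.5100]
A−BK = [0.0033 -0.1537; -0.0601 -1.2339]
AᵀP(A−BK) = [0.2305 -0.1036; -0.1036 0.2639]
P' = Q + AᵀP(A−BK) = [0.7305 0.8964; 0.8964 4.2639]
tr(P') = 4.9944

4.9944


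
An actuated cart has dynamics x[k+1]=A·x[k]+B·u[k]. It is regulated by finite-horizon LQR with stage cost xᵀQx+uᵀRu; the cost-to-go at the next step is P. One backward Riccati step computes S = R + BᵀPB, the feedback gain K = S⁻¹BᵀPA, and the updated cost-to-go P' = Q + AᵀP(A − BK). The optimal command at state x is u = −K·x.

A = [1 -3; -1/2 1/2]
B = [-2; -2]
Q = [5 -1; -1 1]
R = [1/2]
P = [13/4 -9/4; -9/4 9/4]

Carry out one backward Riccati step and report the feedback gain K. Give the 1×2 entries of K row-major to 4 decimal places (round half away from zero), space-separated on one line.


BᵀP = [-2.0000 0.0000]
S = R + BᵀPB = [1/2] + [4.0000] = [4.5000]
BᵀPA = [-2.0000 6.0000]
K = S⁻¹·BᵀPA = [-0.4444 1.3333]
A−BK = [0.1111 -0.3333; -1.3889 3.1667]
AᵀP(A−BK) = [5.1736 -12.1458; -12.1458 28.5625]
P' = Q + AᵀP(A−BK) = [10.1736 -13.1458; -13.1458 29.5625]
tr(P') = 39.7361

-0.4444 1.3333


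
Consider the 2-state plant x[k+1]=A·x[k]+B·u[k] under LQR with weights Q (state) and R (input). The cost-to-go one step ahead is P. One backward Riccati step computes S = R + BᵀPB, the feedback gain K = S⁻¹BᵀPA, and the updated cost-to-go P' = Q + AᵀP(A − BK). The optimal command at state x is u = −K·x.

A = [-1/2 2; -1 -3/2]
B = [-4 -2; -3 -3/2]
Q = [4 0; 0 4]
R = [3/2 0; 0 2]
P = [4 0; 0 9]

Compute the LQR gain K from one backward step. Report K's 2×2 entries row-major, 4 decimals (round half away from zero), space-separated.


BᵀP = [-16.0000 -27.0000; -8.0000 -13.5000]
S = R + BᵀPB = [3/2 0; 0 2] + [145.0000 72.5000; 72.5000 36.2500] = [146.5000 72.5000; 72.5000 38.2500]
BᵀPA = [35.0000 8.5000; 17.5000 4.2500]
K = S⁻¹·BᵀPA = [0.2015 0.0489; 0.0756 0.0184]
A−BK = [0.4572 2.2325; -0.2821 -1.3257]
AᵀP(A−BK) = [1.6247 7.4660; 7.4660 35.7560]
P' = Q + AᵀP(A−BK) = [5.6247 7.4660; 7.4660 39.7560]
tr(P') = 45.3807

0.2015 0.0489 0.0756 0.0184


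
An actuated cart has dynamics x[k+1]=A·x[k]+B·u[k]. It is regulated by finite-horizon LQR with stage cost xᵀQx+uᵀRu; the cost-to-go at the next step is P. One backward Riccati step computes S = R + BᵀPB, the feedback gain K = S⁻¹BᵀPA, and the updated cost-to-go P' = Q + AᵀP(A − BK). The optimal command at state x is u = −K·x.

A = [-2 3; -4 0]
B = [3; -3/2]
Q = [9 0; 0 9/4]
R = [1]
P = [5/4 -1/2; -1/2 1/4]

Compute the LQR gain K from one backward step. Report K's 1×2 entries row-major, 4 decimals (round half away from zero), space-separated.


-0.0866 0.7798

BᵀP = [4.5000 -1.8750]
S = R + BᵀPB = [1] + [16.3125] = [17.3125]
BᵀPA = [-1.5000 13.5000]
K = S⁻¹·BᵀPA = [-0.0866 0.7798]
A−BK = [-1.7401 0.6606; -4.1300 1.1697]
AᵀP(A−BK) = [0.8700 -0.3303; -0.3303 0.7229]
P' = Q + AᵀP(A−BK) = [9.8700 -0.3303; -0.3303 2.9729]
tr(P') = 12.8430


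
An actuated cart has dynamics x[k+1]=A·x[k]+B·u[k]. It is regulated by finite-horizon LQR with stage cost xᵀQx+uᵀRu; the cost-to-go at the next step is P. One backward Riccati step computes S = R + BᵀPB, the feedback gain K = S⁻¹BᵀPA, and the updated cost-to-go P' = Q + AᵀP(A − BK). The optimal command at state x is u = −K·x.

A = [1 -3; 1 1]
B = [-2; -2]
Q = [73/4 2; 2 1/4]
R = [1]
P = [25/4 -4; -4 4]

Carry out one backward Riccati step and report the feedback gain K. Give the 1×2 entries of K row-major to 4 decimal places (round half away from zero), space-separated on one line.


-0.4500 1.3500

BᵀP = [-4.5000 0.0000]
S = R + BᵀPB = [1] + [9.0000] = [10.0000]
BᵀPA = [-4.5000 13.5000]
K = S⁻¹·BᵀPA = [-0.4500 1.3500]
A−BK = [0.1000 -0.3000; 0.1000 3.7000]
AᵀP(A−BK) = [0.2250 -0.6750; -0.6750 66.0250]
P' = Q + AᵀP(A−BK) = [18.4750 1.3250; 1.3250 66.2750]
tr(P') = 84.7500


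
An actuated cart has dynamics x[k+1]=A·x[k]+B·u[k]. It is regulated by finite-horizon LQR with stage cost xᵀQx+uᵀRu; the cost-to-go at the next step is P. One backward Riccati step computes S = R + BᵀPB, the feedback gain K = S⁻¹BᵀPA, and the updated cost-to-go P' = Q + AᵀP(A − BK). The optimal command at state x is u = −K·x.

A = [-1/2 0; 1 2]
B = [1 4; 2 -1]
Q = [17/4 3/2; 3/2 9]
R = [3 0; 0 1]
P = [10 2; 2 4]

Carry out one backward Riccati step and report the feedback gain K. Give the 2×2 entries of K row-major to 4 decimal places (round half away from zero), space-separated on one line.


0.3347 0.7689 -0.2040 -0.1837

BᵀP = [14.0000 10.0000; 38.0000 4.0000]
S = R + BᵀPB = [3 0; 0 1] + [34.0000 46.0000; 46.0000 148.0000] = [37.0000 46.0000; 46.0000 149.0000]
BᵀPA = [3.0000 20.0000; -15.0000 8.0000]
K = S⁻¹·BᵀPA = [0.3347 0.7689; -0.2040 -0.1837]
A−BK = [-0.0187 -0.0341; 0.1266 0.2785]
AᵀP(A−BK) = [0.4358 0.9379; 0.9379 2.0913]
P' = Q + AᵀP(A−BK) = [4.6858 2.4379; 2.4379 11.0913]
tr(P') = 15.7771


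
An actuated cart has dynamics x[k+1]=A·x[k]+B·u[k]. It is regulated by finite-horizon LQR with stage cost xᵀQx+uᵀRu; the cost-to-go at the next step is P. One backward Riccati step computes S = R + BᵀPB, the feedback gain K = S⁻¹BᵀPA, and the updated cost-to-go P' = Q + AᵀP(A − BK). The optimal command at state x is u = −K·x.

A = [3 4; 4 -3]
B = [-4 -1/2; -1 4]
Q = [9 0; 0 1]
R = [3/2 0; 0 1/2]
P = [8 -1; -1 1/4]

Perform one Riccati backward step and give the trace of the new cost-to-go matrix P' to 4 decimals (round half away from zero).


BᵀP = [-31.0000 3.7500; -8.0000 1.5000]
S = R + BᵀPB = [3/2 0; 0 1/2] + [120.2500 30.5000; 30.5000 10.0000] = [121.7500 30.5000; 30.5000 10.5000]
BᵀPA = [-78.0000 -135.2500; -18.0000 -36.5000]
K = S⁻¹·BᵀPA = [-0.7756 -0.8815; 0.5386 -0.9156]
A−BK = [0.1670 0.0162; 1.0700 -0.2190]
AᵀP(A−BK) = [1.1993 0.7612; 0.7612 1.6059]
P' = Q + AᵀP(A−BK) = [10.1993 0.7612; 0.7612 2.6059]
tr(P') = 12.8052

12.8052


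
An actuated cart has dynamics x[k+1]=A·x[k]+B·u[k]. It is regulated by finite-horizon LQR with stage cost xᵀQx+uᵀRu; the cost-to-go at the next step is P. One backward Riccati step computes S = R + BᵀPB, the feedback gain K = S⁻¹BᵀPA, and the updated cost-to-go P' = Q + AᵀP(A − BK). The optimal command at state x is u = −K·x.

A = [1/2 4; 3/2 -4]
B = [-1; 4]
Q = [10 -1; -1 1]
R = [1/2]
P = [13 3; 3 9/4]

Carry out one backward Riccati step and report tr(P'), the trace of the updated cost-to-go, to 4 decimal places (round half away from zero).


138.2341

BᵀP = [-1.0000 6.0000]
S = R + BᵀPB = [1/2] + [25.0000] = [25.5000]
BᵀPA = [8.5000 -28.0000]
K = S⁻¹·BᵀPA = [0.3333 -1.0980]
A−BK = [0.8333 2.9020; 0.1667 0.3922]
AᵀP(A−BK) = [9.9792 33.8333; 33.8333 117.2549]
P' = Q + AᵀP(A−BK) = [19.9792 32.8333; 32.8333 118.2549]
tr(P') = 138.2341


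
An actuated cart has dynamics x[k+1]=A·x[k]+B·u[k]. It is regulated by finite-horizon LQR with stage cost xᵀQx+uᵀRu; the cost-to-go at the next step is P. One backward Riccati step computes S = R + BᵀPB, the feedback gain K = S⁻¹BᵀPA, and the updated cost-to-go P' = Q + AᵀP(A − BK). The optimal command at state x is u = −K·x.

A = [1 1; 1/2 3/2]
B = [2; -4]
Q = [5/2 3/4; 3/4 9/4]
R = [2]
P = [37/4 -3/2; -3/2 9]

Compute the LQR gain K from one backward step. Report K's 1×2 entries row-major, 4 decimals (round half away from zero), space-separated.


0.0242 -0.1643

BᵀP = [24.5000 -39.0000]
S = R + BᵀPB = [2] + [205.0000] = [207.0000]
BᵀPA = [5.0000 -34.0000]
K = S⁻¹·BᵀPA = [0.0242 -0.1643]
A−BK = [0.9517 1.3285; 0.5966 0.8430]
AᵀP(A−BK) = [9.8792 13.8213; 13.8213 19.4155]
P' = Q + AᵀP(A−BK) = [12.3792 14.5713; 14.5713 21.6655]
tr(P') = 34.0447


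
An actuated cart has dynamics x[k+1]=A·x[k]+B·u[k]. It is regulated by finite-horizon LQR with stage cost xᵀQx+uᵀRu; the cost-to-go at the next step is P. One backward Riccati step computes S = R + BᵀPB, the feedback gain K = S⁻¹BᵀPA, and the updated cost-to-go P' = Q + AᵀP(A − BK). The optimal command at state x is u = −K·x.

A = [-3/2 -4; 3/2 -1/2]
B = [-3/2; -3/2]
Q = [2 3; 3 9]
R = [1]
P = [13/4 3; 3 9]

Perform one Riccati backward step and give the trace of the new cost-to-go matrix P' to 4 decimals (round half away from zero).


BᵀP = [-9.3750 -18.0000]
S = R + BᵀPB = [1] + [41.0625] = [42.0625]
BᵀPA = [-12.9375 46.5000]
K = S⁻¹·BᵀPA = [-0.3076 1.1055]
A−BK = [-1.9614 -2.3418; 1.0386 1.1582]
AᵀP(A−BK) = [10.0832 11.3024; 11.3024 14.8444]
P' = Q + AᵀP(A−BK) = [12.0832 14.3024; 14.3024 23.8444]
tr(P') = 35.9276

35.9276


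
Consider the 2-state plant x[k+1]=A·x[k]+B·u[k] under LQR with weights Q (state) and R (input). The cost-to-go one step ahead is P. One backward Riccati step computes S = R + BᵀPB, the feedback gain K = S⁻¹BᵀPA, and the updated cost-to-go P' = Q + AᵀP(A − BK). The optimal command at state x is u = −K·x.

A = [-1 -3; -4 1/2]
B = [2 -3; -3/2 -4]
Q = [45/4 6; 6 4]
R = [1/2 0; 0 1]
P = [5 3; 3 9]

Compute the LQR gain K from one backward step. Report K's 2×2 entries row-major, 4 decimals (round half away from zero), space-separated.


BᵀP = [5.5000 -7.5000; -27.0000 -45.0000]
S = R + BᵀPB = [1/2 0; 0 1] + [22.2500 13.5000; 13.5000 261.0000] = [22.7500 13.5000; 13.5000 262.0000]
BᵀPA = [24.5000 -20.2500; 207.0000 58.5000]
K = S⁻¹·BᵀPA = [0.6273 -1.0549; 0.7578 0.2776]
A−BK = [0.0187 -0.0574; -0.0281 0.0283]
AᵀP(A−BK) = [0.7766 -0.1266; -0.1266 0.6474]
P' = Q + AᵀP(A−BK) = [12.0266 5.8734; 5.8734 4.6474]
tr(P') = 16.6740

0.6273 -1.0549 0.7578 0.2776


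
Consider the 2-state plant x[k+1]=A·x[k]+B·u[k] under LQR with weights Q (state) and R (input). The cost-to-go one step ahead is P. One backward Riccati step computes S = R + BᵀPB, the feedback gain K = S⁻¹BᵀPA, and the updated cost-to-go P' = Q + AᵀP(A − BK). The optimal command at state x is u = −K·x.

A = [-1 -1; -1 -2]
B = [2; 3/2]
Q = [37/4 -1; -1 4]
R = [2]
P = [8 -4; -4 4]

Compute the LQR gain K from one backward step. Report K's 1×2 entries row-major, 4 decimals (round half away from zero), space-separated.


-0.4211 -0.3158

BᵀP = [10.0000 -2.0000]
S = R + BᵀPB = [2] + [17.0000] = [19.0000]
BᵀPA = [-8.0000 -6.0000]
K = S⁻¹·BᵀPA = [-0.4211 -0.3158]
A−BK = [-0.1579 -0.3684; -0.3684 -1.5263]
AᵀP(A−BK) = [0.6316 1.4737; 1.4737 6.1053]
P' = Q + AᵀP(A−BK) = [9.8816 0.4737; 0.4737 10.1053]
tr(P') = 19.9868


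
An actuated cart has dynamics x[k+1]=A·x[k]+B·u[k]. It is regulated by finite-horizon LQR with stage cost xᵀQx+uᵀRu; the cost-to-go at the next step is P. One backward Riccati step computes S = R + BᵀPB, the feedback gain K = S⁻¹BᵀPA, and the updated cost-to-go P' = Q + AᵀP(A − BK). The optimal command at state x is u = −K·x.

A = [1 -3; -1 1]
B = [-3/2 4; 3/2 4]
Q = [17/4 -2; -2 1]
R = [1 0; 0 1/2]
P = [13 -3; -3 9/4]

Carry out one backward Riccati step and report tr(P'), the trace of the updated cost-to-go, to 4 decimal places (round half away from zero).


BᵀP = [-24.0000 7.8750; 40.0000 -3.0000]
S = R + BᵀPB = [1 0; 0 1/2] + [47.8125 -64.5000; -64.5000 148.0000] = [48.8125 -64.5000; -64.5000 148.5000]
BᵀPA = [-31.8750 79.8750; 43.0000 -123.0000]
K = S⁻¹·BᵀPA = [-0.6346 1.2718; 0.0139 -0.2759]
A−BK = [-0.0076 0.0112; -0.1038 0.1957]
AᵀP(A−BK) = [0.4231 -0.8479; -0.8479 1.7303]
P' = Q + AᵀP(A−BK) = [4.6731 -2.8479; -2.8479 2.7303]
tr(P') = 7.4033

7.4033


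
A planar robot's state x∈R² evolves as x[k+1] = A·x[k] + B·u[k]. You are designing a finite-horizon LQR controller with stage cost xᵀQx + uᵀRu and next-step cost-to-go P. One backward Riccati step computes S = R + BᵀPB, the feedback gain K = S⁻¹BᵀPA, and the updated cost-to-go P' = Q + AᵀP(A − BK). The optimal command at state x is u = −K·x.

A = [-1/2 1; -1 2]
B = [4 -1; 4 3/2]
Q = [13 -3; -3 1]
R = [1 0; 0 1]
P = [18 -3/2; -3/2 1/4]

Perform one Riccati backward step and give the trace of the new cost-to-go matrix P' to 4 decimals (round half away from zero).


14.1941

BᵀP = [66.0000 -5.0000; -20.2500 1.8750]
S = R + BᵀPB = [1 0; 0 1] + [244.0000 -73.5000; -73.5000 23.0625] = [245.0000 -73.5000; -73.5000 24.0625]
BᵀPA = [-28.0000 56.0000; 8.2500 -16.5000]
K = S⁻¹·BᵀPA = [-0.1366 0.2733; -0.0745 0.1491]
A−BK = [-0.0280 0.0559; -0.3416 0.6832]
AᵀP(A−BK) = [0.0388 -0.0776; -0.0776 0.1553]
P' = Q + AᵀP(A−BK) = [13.0388 -3.0776; -3.0776 1.1553]
tr(P') = 14.1941


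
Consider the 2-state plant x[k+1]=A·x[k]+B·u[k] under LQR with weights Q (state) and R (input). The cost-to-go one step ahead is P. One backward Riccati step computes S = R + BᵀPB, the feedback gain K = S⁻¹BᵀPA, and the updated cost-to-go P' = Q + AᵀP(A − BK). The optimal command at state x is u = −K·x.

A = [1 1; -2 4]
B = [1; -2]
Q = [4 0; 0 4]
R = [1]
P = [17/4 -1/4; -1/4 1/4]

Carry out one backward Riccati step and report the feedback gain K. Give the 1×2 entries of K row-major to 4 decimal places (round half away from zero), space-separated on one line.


0.8621 0.2414

BᵀP = [4.7500 -0.7500]
S = R + BᵀPB = [1] + [6.2500] = [7.2500]
BᵀPA = [6.2500 1.7500]
K = S⁻¹·BᵀPA = [0.8621 0.2414]
A−BK = [0.1379 0.7586; -0.2759 4.4828]
AᵀP(A−BK) = [0.8621 0.2414; 0.2414 5.8276]
P' = Q + AᵀP(A−BK) = [4.8621 0.2414; 0.2414 9.8276]
tr(P') = 14.6897


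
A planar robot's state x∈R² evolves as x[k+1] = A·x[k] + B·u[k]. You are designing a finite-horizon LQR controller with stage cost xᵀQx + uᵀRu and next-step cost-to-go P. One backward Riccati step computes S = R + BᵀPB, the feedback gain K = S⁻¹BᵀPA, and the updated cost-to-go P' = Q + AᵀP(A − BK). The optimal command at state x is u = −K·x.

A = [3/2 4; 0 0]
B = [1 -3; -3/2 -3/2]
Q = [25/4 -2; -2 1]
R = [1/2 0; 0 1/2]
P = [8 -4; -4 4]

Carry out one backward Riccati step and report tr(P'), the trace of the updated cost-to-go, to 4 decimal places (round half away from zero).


8.3809

BᵀP = [14.0000 -10.0000; -18.0000 6.0000]
S = R + BᵀPB = [1/2 0; 0 1/2] + [29.0000 -27.0000; -27.0000 45.0000] = [29.5000 -27.0000; -27.0000 45.5000]
BᵀPA = [21.0000 56.0000; -27.0000 -72.0000]
K = S⁻¹·BᵀPA = [0.3693 0.9849; -0.3742 -0.9980]
A−BK = [0.0079 0.0212; -0.0073 -0.0196]
AᵀP(A−BK) = [0.1394 0.3718; 0.3718 0.9914]
P' = Q + AᵀP(A−BK) = [6.3894 -1.6282; -1.6282 1.9914]
tr(P') = 8.3809


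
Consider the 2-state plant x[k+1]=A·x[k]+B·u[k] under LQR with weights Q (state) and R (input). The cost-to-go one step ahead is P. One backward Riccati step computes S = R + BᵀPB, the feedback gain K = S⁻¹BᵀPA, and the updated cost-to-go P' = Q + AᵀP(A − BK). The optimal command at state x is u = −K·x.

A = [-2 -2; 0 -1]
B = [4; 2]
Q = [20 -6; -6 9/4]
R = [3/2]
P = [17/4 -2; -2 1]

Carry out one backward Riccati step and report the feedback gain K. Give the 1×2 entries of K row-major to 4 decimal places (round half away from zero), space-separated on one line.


-0.6265 -0.4819

BᵀP = [13.0000 -6.0000]
S = R + BᵀPB = [3/2] + [40.0000] = [41.5000]
BᵀPA = [-26.0000 -20.0000]
K = S⁻¹·BᵀPA = [-0.6265 -0.4819]
A−BK = [0.5060 -0.0723; 1.2530 -0.0361]
AᵀP(A−BK) = [0.7108 0.4699; 0.4699 0.3614]
P' = Q + AᵀP(A−BK) = [20.7108 -5.5301; -5.5301 2.6114]
tr(P') = 23.3223


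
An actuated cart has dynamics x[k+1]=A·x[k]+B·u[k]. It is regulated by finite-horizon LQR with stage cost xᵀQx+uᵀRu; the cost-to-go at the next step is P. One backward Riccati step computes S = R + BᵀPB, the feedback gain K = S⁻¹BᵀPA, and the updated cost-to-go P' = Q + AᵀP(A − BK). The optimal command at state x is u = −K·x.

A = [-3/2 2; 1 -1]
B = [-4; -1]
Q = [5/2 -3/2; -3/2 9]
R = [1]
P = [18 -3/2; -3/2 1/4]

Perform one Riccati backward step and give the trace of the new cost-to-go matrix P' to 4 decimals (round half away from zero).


12.4831

BᵀP = [-70.5000 5.7500]
S = R + BᵀPB = [1] + [276.2500] = [277.2500]
BᵀPA = [111.5000 -146.7500]
K = S⁻¹·BᵀPA = [0.4022 -0.5293]
A−BK = [0.1087 -0.1172; 1.4022 -1.5293]
AᵀP(A−BK) = [0.4087 -0.4824; -0.4824 0.5744]
P' = Q + AᵀP(A−BK) = [2.9087 -1.9824; -1.9824 9.5744]
tr(P') = 12.4831


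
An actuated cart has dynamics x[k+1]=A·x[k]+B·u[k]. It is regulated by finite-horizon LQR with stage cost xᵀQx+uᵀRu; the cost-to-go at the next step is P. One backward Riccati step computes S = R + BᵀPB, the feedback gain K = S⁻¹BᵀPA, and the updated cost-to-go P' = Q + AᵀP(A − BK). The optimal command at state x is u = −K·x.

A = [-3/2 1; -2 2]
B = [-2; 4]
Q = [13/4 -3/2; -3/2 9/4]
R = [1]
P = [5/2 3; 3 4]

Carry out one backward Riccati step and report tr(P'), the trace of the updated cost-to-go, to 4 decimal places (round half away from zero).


BᵀP = [7.0000 10.0000]
S = R + BᵀPB = [1] + [26.0000] = [27.0000]
BᵀPA = [-30.5000 27.0000]
K = S⁻¹·BᵀPA = [-1.1296 1.0000]
A−BK = [-3.7593 3.0000; 2.5185 -2.0000]
AᵀP(A−BK) = [5.1713 -4.2500; -4.2500 3.5000]
P' = Q + AᵀP(A−BK) = [8.4213 -5.7500; -5.7500 5.7500]
tr(P') = 14.1713

14.1713


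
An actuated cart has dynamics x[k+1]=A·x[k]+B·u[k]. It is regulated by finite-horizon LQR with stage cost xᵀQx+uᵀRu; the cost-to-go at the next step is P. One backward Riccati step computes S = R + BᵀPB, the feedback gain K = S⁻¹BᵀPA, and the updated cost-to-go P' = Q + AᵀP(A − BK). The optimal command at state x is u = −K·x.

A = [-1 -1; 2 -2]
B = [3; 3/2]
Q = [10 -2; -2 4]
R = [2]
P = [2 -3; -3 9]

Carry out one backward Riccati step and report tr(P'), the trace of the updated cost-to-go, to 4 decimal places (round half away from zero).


BᵀP = [1.5000 4.5000]
S = R + BᵀPB = [2] + [11.2500] = [13.2500]
BᵀPA = [7.5000 -10.5000]
K = S⁻¹·BᵀPA = [0.5660 -0.7925]
A−BK = [-2.6981 1.3774; 1.1509 -0.8113]
AᵀP(A−BK) = [45.7547 -28.0566; -28.0566 17.6792]
P' = Q + AᵀP(A−BK) = [55.7547 -30.0566; -30.0566 21.6792]
tr(P') = 77.4340

77.4340


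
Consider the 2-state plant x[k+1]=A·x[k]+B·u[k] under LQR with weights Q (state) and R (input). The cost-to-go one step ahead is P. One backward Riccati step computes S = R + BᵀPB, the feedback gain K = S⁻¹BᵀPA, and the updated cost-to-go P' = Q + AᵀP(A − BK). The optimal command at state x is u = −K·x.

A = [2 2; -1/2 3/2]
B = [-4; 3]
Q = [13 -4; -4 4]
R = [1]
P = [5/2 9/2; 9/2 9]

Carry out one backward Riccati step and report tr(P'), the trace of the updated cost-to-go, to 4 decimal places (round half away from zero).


47.0357

BᵀP = [3.5000 9.0000]
S = R + BᵀPB = [1] + [13.0000] = [14.0000]
BᵀPA = [2.5000 20.5000]
K = S⁻¹·BᵀPA = [0.1786 1.4643]
A−BK = [2.7143 7.8571; -1.0357 -2.8929]
AᵀP(A−BK) = [2.8036 8.5893; 8.5893 27.2321]
P' = Q + AᵀP(A−BK) = [15.8036 4.5893; 4.5893 31.2321]
tr(P') = 47.0357


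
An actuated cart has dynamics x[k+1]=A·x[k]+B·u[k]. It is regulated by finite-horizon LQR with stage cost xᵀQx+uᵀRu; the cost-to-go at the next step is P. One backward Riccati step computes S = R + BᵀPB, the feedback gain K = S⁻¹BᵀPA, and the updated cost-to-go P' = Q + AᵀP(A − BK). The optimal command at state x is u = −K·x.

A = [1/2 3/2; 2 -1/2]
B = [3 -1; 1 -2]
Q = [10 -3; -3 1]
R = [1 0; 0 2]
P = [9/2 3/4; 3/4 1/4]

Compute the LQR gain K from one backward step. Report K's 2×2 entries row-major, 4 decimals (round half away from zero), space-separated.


BᵀP = [14.2500 2.5000; -6.0000 -1.2500]
S = R + BᵀPB = [1 0; 0 2] + [45.2500 -19.2500; -19.2500 8.5000] = [46.2500 -19.2500; -19.2500 10.5000]
BᵀPA = [12.1250 20.1250; -5.5000 -8.3750]
K = S⁻¹·BᵀPA = [0.1863 0.4354; -0.1822 0.0005]
A−BK = [-0.2412 0.1945; 1.4492 -0.9343]
AᵀP(A−BK) = [0.3637 -0.0883; -0.0883 0.3054]
P' = Q + AᵀP(A−BK) = [10.3637 -3.0883; -3.0883 1.3054]
tr(P') = 11.6691

0.1863 0.4354 -0.1822 0.0005


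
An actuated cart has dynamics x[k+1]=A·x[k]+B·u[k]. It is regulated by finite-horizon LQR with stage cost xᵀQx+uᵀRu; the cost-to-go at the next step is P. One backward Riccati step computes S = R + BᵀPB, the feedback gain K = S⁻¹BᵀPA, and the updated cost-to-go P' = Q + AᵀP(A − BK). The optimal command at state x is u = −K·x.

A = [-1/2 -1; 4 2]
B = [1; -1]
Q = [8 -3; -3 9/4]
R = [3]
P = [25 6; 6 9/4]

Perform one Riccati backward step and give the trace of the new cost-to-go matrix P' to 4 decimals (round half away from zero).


BᵀP = [19.0000 3.7500]
S = R + BᵀPB = [3] + [15.2500] = [18.2500]
BᵀPA = [5.5000 -11.5000]
K = S⁻¹·BᵀPA = [0.3014 -0.6301]
A−BK = [-0.8014 -0.3699; 4.3014 1.3699]
AᵀP(A−BK) = [16.5925 3.9658; 3.9658 2.7534]
P' = Q + AᵀP(A−BK) = [24.5925 0.9658; 0.9658 5.0034]
tr(P') = 29.5959

29.5959


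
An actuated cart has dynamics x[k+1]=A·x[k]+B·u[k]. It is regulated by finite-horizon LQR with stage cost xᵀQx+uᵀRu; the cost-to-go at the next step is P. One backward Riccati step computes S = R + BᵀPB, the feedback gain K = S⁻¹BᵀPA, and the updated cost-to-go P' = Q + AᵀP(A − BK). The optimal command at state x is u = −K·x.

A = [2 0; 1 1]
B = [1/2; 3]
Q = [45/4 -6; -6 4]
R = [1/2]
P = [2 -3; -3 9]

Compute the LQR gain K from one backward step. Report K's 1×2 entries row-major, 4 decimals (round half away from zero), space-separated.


0.1301 0.3493

BᵀP = [-8.0000 25.5000]
S = R + BᵀPB = [1/2] + [72.5000] = [73.0000]
BᵀPA = [9.5000 25.5000]
K = S⁻¹·BᵀPA = [0.1301 0.3493]
A−BK = [1.9349 -0.1747; 0.6096 -0.0479]
AᵀP(A−BK) = [3.7637 -0.3185; -0.3185 0.0925]
P' = Q + AᵀP(A−BK) = [15.0137 -6.3185; -6.3185 4.0925]
tr(P') = 19.1062
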